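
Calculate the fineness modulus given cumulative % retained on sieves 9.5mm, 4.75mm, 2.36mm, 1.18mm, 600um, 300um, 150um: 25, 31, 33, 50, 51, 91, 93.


FM = sum(cumulative % retained) / 100
= 374 / 100
= 3.74

3.74


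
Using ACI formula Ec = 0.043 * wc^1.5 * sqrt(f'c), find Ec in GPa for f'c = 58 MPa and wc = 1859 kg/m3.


Ec = 0.043 * 1859^1.5 * sqrt(58) / 1000
= 26.25 GPa

26.25


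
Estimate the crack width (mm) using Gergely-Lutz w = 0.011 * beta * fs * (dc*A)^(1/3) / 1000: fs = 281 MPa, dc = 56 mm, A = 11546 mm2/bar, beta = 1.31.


w = 0.011 * beta * fs * (dc * A)^(1/3) / 1000
= 0.011 * 1.31 * 281 * (56 * 11546)^(1/3) / 1000
= 0.35 mm

0.35


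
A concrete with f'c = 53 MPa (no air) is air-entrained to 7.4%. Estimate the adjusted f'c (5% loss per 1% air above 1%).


Strength loss = (7.4 - 1) * 5 = 32.0%
f'c = 53 * (1 - 32.0/100)
= 36.04 MPa

36.04


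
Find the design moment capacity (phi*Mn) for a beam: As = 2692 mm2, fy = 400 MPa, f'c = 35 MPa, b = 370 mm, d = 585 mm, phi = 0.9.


a = As * fy / (0.85 * f'c * b)
= 2692 * 400 / (0.85 * 35 * 370)
= 97.8242 mm
Mn = As * fy * (d - a/2) / 10^6
= 577.2594 kN-m
phi*Mn = 0.9 * 577.2594 = 519.53 kN-m

519.53


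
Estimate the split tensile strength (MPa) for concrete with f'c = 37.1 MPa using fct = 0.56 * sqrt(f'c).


fct = 0.56 * sqrt(37.1)
= 0.56 * 6.091
= 3.411 MPa

3.411


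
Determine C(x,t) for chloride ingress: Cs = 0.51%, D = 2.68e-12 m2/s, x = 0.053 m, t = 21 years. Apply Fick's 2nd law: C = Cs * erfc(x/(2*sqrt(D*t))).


t_seconds = 21 * 365.25 * 24 * 3600 = 662709600.0 s
arg = 0.053 / (2 * sqrt(2.68e-12 * 662709600.0))
= 0.6288
erfc(0.6288) = 0.3739
C = 0.51 * 0.3739 = 0.1907%

0.1907


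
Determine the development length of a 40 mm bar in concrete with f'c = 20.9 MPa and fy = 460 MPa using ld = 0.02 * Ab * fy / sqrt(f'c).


Ab = pi * 40^2 / 4 = 1256.637 mm2
ld = 0.02 * 1256.637 * 460 / sqrt(20.9)
= 2528.9 mm

2528.9


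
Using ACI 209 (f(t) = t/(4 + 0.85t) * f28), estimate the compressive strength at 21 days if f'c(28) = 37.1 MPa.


f(21) = 21 / (4 + 0.85 * 21) * 37.1
= 21 / 21.85 * 37.1
= 35.66 MPa

35.66


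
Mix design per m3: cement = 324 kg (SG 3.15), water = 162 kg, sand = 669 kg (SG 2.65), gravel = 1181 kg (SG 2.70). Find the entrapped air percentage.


Vol cement = 324 / (3.15 * 1000) = 0.102857 m3
Vol water = 162 / 1000 = 0.162 m3
Vol sand = 669 / (2.65 * 1000) = 0.252453 m3
Vol gravel = 1181 / (2.70 * 1000) = 0.437407 m3
Total solid + water volume = 0.954717 m3
Air = (1 - 0.954717) * 100 = 4.53%

4.53


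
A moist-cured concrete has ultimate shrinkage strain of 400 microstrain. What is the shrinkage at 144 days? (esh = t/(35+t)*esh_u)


esh(144) = 144 / (35 + 144) * 400
= 144 / 179 * 400
= 321.8 microstrain

321.8


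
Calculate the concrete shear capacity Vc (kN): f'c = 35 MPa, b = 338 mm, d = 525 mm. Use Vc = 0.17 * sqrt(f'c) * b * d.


Vc = 0.17 * sqrt(35) * 338 * 525 / 1000
= 178.47 kN

178.47


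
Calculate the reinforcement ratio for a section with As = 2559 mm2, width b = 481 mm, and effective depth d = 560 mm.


rho = As / (b * d)
= 2559 / (481 * 560)
= 0.0095

0.0095


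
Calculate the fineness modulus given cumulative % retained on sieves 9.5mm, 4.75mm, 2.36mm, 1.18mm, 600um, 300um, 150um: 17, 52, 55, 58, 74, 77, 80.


FM = sum(cumulative % retained) / 100
= 413 / 100
= 4.13

4.13


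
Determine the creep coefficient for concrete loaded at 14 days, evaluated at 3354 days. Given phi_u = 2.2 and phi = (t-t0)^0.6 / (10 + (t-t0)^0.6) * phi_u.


dt = 3354 - 14 = 3340
phi = 3340^0.6 / (10 + 3340^0.6) * 2.2
= 2.043

2.043


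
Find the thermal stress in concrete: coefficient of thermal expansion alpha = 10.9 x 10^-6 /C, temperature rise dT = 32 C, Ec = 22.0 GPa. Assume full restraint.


sigma = alpha * dT * Ec
= 10.9e-6 * 32 * 22.0 * 1000
= 7.674 MPa

7.674


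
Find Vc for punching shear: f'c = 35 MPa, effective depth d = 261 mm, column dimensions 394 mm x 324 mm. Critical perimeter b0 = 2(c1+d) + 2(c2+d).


b0 = 2*(394 + 261) + 2*(324 + 261) = 2480 mm
Vc = 0.33 * sqrt(35) * 2480 * 261 / 1000
= 1263.69 kN

1263.69


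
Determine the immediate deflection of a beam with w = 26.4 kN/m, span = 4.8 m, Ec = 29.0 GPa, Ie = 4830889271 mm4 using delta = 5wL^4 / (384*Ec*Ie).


Convert: L = 4.8 m = 4800 mm, Ec = 29.0 GPa = 29000 MPa
delta = 5 * 26.4 * 4800^4 / (384 * 29000 * 4830889271)
= 1.3 mm

1.3


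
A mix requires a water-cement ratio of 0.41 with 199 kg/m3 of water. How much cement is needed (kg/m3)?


Cement = water / (w/c)
= 199 / 0.41
= 485.4 kg/m3

485.4


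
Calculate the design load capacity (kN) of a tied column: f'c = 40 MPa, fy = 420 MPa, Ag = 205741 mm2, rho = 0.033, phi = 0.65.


Ast = rho * Ag = 0.033 * 205741 = 6789.453 mm2
phi*Pn = 0.65 * 0.80 * (0.85 * 40 * (205741 - 6789.453) + 420 * 6789.453) / 1000
= 5000.28 kN

5000.28


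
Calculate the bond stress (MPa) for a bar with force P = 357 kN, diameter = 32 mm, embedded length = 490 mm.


u = P / (pi * db * ld)
= 357 * 1000 / (pi * 32 * 490)
= 7.247 MPa

7.247


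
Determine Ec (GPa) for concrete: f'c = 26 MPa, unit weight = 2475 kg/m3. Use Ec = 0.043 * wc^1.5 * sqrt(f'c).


Ec = 0.043 * 2475^1.5 * sqrt(26) / 1000
= 27.0 GPa

27.0


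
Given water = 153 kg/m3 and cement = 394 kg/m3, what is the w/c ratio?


w/c = water / cement
w/c = 153 / 394 = 0.388

0.388


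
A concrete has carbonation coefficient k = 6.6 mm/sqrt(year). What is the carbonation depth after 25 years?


depth = k * sqrt(t)
= 6.6 * sqrt(25)
= 33.0 mm

33.0


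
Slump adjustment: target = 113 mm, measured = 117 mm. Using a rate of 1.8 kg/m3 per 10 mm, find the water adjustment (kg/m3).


Difference = 113 - 117 = -4 mm
Water adjustment = -4 * 1.8 / 10 = -0.7 kg/m3

-0.7


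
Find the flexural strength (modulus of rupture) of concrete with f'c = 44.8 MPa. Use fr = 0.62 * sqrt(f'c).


fr = 0.62 * sqrt(44.8)
= 4.15 MPa

4.15


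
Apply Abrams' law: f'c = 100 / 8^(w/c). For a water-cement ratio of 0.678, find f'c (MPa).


f'c = 100 / 8^0.678
= 100 / 4.095
= 24.42 MPa

24.42


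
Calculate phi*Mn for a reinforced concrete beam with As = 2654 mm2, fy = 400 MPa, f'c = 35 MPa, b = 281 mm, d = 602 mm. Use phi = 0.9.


a = As * fy / (0.85 * f'c * b)
= 2654 * 400 / (0.85 * 35 * 281)
= 126.9894 mm
Mn = As * fy * (d - a/2) / 10^6
= 571.6772 kN-m
phi*Mn = 0.9 * 571.6772 = 514.51 kN-m

514.51


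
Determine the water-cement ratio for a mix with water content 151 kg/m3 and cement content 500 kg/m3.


w/c = water / cement
w/c = 151 / 500 = 0.302

0.302


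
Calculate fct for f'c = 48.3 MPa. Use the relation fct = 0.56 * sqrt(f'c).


fct = 0.56 * sqrt(48.3)
= 0.56 * 6.95
= 3.892 MPa

3.892


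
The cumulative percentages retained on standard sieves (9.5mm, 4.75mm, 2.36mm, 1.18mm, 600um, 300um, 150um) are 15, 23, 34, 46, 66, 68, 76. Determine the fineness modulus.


FM = sum(cumulative % retained) / 100
= 328 / 100
= 3.28

3.28


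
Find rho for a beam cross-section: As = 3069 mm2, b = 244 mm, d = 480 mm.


rho = As / (b * d)
= 3069 / (244 * 480)
= 0.0262

0.0262


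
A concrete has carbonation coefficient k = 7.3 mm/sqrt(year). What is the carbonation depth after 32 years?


depth = k * sqrt(t)
= 7.3 * sqrt(32)
= 41.3 mm

41.3


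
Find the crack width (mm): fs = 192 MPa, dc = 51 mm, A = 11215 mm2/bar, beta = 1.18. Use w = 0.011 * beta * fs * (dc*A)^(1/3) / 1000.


w = 0.011 * beta * fs * (dc * A)^(1/3) / 1000
= 0.011 * 1.18 * 192 * (51 * 11215)^(1/3) / 1000
= 0.207 mm

0.207


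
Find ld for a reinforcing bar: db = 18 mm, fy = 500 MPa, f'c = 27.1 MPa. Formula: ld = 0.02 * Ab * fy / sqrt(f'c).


Ab = pi * 18^2 / 4 = 254.469 mm2
ld = 0.02 * 254.469 * 500 / sqrt(27.1)
= 488.8 mm

488.8


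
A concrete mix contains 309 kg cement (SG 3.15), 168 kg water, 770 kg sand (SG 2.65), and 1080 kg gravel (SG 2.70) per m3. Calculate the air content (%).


Vol cement = 309 / (3.15 * 1000) = 0.098095 m3
Vol water = 168 / 1000 = 0.168 m3
Vol sand = 770 / (2.65 * 1000) = 0.290566 m3
Vol gravel = 1080 / (2.70 * 1000) = 0.4 m3
Total solid + water volume = 0.956661 m3
Air = (1 - 0.956661) * 100 = 4.33%

4.33


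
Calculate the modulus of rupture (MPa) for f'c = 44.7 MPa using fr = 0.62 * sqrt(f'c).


fr = 0.62 * sqrt(44.7)
= 4.145 MPa

4.145


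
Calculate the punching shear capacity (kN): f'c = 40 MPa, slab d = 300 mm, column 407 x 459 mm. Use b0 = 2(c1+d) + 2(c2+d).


b0 = 2*(407 + 300) + 2*(459 + 300) = 2932 mm
Vc = 0.33 * sqrt(40) * 2932 * 300 / 1000
= 1835.82 kN

1835.82


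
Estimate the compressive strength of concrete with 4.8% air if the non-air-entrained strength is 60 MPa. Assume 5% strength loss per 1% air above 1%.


Strength loss = (4.8 - 1) * 5 = 19.0%
f'c = 60 * (1 - 19.0/100)
= 48.6 MPa

48.6


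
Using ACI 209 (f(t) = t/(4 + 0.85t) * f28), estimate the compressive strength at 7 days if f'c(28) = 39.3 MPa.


f(7) = 7 / (4 + 0.85 * 7) * 39.3
= 7 / 9.95 * 39.3
= 27.65 MPa

27.65


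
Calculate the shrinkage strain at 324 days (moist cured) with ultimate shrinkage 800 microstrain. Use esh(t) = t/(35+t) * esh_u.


esh(324) = 324 / (35 + 324) * 800
= 324 / 359 * 800
= 722.0 microstrain

722.0


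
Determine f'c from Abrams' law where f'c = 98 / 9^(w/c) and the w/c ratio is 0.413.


f'c = 98 / 9^0.413
= 98 / 2.478
= 39.55 MPa

39.55


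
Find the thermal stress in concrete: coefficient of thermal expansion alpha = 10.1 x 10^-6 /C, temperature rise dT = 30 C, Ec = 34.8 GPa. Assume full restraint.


sigma = alpha * dT * Ec
= 10.1e-6 * 30 * 34.8 * 1000
= 10.544 MPa

10.544


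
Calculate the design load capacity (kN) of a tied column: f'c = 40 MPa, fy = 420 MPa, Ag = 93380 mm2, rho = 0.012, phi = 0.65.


Ast = rho * Ag = 0.012 * 93380 = 1120.56 mm2
phi*Pn = 0.65 * 0.80 * (0.85 * 40 * (93380 - 1120.56) + 420 * 1120.56) / 1000
= 1875.88 kN

1875.88


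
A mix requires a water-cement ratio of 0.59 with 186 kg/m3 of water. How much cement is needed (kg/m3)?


Cement = water / (w/c)
= 186 / 0.59
= 315.3 kg/m3

315.3


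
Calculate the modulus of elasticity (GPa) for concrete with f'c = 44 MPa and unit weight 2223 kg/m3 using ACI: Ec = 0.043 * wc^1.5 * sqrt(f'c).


Ec = 0.043 * 2223^1.5 * sqrt(44) / 1000
= 29.9 GPa

29.9


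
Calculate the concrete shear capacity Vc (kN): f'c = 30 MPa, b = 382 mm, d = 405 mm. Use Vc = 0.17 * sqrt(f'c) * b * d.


Vc = 0.17 * sqrt(30) * 382 * 405 / 1000
= 144.05 kN

144.05


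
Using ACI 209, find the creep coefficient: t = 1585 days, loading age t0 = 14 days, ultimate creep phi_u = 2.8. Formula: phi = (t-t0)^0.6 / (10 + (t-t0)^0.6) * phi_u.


dt = 1585 - 14 = 1571
phi = 1571^0.6 / (10 + 1571^0.6) * 2.8
= 2.498

2.498


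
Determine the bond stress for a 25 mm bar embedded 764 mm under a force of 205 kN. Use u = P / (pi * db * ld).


u = P / (pi * db * ld)
= 205 * 1000 / (pi * 25 * 764)
= 3.416 MPa

3.416


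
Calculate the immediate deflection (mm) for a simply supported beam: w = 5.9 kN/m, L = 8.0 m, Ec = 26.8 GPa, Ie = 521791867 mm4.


Convert: L = 8.0 m = 8000 mm, Ec = 26.8 GPa = 26800 MPa
delta = 5 * 5.9 * 8000^4 / (384 * 26800 * 521791867)
= 22.5 mm

22.5


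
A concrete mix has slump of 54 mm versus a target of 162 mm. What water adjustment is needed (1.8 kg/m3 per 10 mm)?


Difference = 162 - 54 = 108 mm
Water adjustment = 108 * 1.8 / 10 = 19.4 kg/m3

19.4


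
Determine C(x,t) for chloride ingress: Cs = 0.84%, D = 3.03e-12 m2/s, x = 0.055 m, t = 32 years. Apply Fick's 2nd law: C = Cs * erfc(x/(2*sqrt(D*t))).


t_seconds = 32 * 365.25 * 24 * 3600 = 1009843200.0 s
arg = 0.055 / (2 * sqrt(3.03e-12 * 1009843200.0))
= 0.4971
erfc(0.4971) = 0.482
C = 0.84 * 0.482 = 0.4049%

0.4049


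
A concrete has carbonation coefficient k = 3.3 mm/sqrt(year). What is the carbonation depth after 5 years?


depth = k * sqrt(t)
= 3.3 * sqrt(5)
= 7.38 mm

7.38


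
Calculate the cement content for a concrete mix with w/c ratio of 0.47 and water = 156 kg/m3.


Cement = water / (w/c)
= 156 / 0.47
= 331.9 kg/m3

331.9


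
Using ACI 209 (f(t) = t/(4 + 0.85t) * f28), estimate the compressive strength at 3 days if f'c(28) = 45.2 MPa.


f(3) = 3 / (4 + 0.85 * 3) * 45.2
= 3 / 6.55 * 45.2
= 20.7 MPa

20.7


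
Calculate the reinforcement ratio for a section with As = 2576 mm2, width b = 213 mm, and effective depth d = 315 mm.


rho = As / (b * d)
= 2576 / (213 * 315)
= 0.0384

0.0384


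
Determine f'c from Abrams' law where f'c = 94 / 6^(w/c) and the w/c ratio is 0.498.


f'c = 94 / 6^0.498
= 94 / 2.441
= 38.51 MPa

38.51


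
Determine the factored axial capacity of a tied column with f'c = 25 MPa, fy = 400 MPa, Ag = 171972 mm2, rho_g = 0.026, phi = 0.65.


Ast = rho * Ag = 0.026 * 171972 = 4471.272 mm2
phi*Pn = 0.65 * 0.80 * (0.85 * 25 * (171972 - 4471.272) + 400 * 4471.272) / 1000
= 2780.91 kN

2780.91


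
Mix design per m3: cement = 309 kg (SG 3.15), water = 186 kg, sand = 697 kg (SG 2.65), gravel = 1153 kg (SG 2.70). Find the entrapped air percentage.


Vol cement = 309 / (3.15 * 1000) = 0.098095 m3
Vol water = 186 / 1000 = 0.186 m3
Vol sand = 697 / (2.65 * 1000) = 0.263019 m3
Vol gravel = 1153 / (2.70 * 1000) = 0.427037 m3
Total solid + water volume = 0.974151 m3
Air = (1 - 0.974151) * 100 = 2.58%

2.58


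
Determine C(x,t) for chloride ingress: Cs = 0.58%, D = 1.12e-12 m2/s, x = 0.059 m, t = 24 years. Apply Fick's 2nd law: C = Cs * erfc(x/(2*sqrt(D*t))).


t_seconds = 24 * 365.25 * 24 * 3600 = 757382400.0 s
arg = 0.059 / (2 * sqrt(1.12e-12 * 757382400.0))
= 1.0129
erfc(1.0129) = 0.152
C = 0.58 * 0.152 = 0.0882%

0.0882


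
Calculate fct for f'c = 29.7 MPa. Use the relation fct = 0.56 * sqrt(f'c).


fct = 0.56 * sqrt(29.7)
= 0.56 * 5.45
= 3.052 MPa

3.052


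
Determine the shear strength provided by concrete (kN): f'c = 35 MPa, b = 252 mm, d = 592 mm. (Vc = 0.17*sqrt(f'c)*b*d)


Vc = 0.17 * sqrt(35) * 252 * 592 / 1000
= 150.04 kN

150.04


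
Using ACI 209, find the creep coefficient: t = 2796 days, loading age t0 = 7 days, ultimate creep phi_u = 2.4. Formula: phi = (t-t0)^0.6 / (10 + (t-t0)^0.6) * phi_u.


dt = 2796 - 7 = 2789
phi = 2789^0.6 / (10 + 2789^0.6) * 2.4
= 2.211

2.211


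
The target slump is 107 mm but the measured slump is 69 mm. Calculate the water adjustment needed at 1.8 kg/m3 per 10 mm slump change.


Difference = 107 - 69 = 38 mm
Water adjustment = 38 * 1.8 / 10 = 6.8 kg/m3

6.8


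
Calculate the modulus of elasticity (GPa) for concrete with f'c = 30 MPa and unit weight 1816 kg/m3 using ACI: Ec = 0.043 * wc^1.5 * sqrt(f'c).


Ec = 0.043 * 1816^1.5 * sqrt(30) / 1000
= 18.23 GPa

18.23


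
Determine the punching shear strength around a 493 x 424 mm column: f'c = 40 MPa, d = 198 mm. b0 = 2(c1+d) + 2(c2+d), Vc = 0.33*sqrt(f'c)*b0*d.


b0 = 2*(493 + 198) + 2*(424 + 198) = 2626 mm
Vc = 0.33 * sqrt(40) * 2626 * 198 / 1000
= 1085.19 kN

1085.19


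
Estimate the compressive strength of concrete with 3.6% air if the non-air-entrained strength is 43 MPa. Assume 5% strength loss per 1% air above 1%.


Strength loss = (3.6 - 1) * 5 = 13.0%
f'c = 43 * (1 - 13.0/100)
= 37.41 MPa

37.41


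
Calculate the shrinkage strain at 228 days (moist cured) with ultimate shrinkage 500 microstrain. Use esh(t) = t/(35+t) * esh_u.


esh(228) = 228 / (35 + 228) * 500
= 228 / 263 * 500
= 433.5 microstrain

433.5


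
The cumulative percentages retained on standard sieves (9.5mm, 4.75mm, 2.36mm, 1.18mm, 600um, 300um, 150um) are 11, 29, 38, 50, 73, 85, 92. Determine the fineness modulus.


FM = sum(cumulative % retained) / 100
= 378 / 100
= 3.78

3.78


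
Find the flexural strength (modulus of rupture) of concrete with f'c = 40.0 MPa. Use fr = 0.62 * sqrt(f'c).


fr = 0.62 * sqrt(40.0)
= 3.921 MPa

3.921


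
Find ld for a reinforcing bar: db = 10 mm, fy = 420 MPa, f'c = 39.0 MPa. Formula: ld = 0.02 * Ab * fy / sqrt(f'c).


Ab = pi * 10^2 / 4 = 78.54 mm2
ld = 0.02 * 78.54 * 420 / sqrt(39.0)
= 105.6 mm

105.6


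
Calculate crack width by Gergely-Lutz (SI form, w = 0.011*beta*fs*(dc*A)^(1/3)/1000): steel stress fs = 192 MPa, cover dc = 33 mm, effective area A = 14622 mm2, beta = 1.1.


w = 0.011 * beta * fs * (dc * A)^(1/3) / 1000
= 0.011 * 1.1 * 192 * (33 * 14622)^(1/3) / 1000
= 0.182 mm

0.182


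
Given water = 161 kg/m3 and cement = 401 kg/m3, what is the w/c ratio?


w/c = water / cement
w/c = 161 / 401 = 0.401

0.401


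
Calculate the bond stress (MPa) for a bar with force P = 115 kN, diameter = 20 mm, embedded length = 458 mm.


u = P / (pi * db * ld)
= 115 * 1000 / (pi * 20 * 458)
= 3.996 MPa

3.996


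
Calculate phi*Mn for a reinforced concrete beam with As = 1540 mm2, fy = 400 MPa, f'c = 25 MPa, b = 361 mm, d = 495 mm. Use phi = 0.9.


a = As * fy / (0.85 * f'c * b)
= 1540 * 400 / (0.85 * 25 * 361)
= 80.2998 mm
Mn = As * fy * (d - a/2) / 10^6
= 280.1877 kN-m
phi*Mn = 0.9 * 280.1877 = 252.17 kN-m

252.17


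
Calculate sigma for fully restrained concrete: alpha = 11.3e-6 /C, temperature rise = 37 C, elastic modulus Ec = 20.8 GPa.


sigma = alpha * dT * Ec
= 11.3e-6 * 37 * 20.8 * 1000
= 8.696 MPa

8.696


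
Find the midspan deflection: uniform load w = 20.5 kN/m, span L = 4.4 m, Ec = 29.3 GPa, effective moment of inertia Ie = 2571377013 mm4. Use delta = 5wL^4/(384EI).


Convert: L = 4.4 m = 4400 mm, Ec = 29.3 GPa = 29300 MPa
delta = 5 * 20.5 * 4400^4 / (384 * 29300 * 2571377013)
= 1.33 mm

1.33


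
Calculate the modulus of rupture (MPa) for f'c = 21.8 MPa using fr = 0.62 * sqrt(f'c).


fr = 0.62 * sqrt(21.8)
= 2.895 MPa

2.895


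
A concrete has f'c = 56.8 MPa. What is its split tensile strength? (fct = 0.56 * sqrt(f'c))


fct = 0.56 * sqrt(56.8)
= 0.56 * 7.537
= 4.22 MPa

4.22


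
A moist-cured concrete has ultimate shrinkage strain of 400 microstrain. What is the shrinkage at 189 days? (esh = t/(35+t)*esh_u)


esh(189) = 189 / (35 + 189) * 400
= 189 / 224 * 400
= 337.5 microstrain

337.5


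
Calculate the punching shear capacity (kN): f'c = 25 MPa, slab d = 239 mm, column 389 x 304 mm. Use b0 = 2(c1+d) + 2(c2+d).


b0 = 2*(389 + 239) + 2*(304 + 239) = 2342 mm
Vc = 0.33 * sqrt(25) * 2342 * 239 / 1000
= 923.57 kN

923.57


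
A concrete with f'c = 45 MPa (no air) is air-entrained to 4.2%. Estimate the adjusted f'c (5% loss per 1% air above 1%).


Strength loss = (4.2 - 1) * 5 = 16.0%
f'c = 45 * (1 - 16.0/100)
= 37.8 MPa

37.8


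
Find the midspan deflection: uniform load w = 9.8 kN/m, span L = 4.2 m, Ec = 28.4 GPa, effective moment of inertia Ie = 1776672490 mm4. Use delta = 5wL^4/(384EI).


Convert: L = 4.2 m = 4200 mm, Ec = 28.4 GPa = 28400 MPa
delta = 5 * 9.8 * 4200^4 / (384 * 28400 * 1776672490)
= 0.79 mm

0.79


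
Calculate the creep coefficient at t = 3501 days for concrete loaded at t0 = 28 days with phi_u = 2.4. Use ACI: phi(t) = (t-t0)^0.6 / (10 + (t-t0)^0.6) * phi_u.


dt = 3501 - 28 = 3473
phi = 3473^0.6 / (10 + 3473^0.6) * 2.4
= 2.232

2.232


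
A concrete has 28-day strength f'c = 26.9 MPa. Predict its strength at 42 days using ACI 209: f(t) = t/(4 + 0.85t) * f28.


f(42) = 42 / (4 + 0.85 * 42) * 26.9
= 42 / 39.7 * 26.9
= 28.46 MPa

28.46


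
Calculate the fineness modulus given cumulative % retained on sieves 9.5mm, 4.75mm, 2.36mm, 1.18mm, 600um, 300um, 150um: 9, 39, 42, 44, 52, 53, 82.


FM = sum(cumulative % retained) / 100
= 321 / 100
= 3.21

3.21


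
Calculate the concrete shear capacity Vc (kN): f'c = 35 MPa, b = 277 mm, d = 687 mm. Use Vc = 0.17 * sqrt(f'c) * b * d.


Vc = 0.17 * sqrt(35) * 277 * 687 / 1000
= 191.39 kN

191.39


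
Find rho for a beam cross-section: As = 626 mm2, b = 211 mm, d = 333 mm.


rho = As / (b * d)
= 626 / (211 * 333)
= 0.0089

0.0089


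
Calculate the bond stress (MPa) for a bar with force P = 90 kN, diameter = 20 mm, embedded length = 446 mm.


u = P / (pi * db * ld)
= 90 * 1000 / (pi * 20 * 446)
= 3.212 MPa

3.212


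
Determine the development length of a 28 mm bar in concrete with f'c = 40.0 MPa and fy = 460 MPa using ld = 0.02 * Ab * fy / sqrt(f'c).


Ab = pi * 28^2 / 4 = 615.752 mm2
ld = 0.02 * 615.752 * 460 / sqrt(40.0)
= 895.7 mm

895.7


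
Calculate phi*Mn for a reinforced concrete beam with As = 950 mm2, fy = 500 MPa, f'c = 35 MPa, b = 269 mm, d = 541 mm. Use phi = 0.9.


a = As * fy / (0.85 * f'c * b)
= 950 * 500 / (0.85 * 35 * 269)
= 59.3546 mm
Mn = As * fy * (d - a/2) / 10^6
= 242.8783 kN-m
phi*Mn = 0.9 * 242.8783 = 218.59 kN-m

218.59


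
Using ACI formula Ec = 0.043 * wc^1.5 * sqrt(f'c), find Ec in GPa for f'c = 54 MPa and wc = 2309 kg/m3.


Ec = 0.043 * 2309^1.5 * sqrt(54) / 1000
= 35.06 GPa

35.06


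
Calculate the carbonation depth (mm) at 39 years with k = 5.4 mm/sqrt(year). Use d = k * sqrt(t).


depth = k * sqrt(t)
= 5.4 * sqrt(39)
= 33.72 mm

33.72


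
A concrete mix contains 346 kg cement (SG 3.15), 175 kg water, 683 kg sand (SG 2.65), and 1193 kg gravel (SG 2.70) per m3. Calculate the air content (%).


Vol cement = 346 / (3.15 * 1000) = 0.109841 m3
Vol water = 175 / 1000 = 0.175 m3
Vol sand = 683 / (2.65 * 1000) = 0.257736 m3
Vol gravel = 1193 / (2.70 * 1000) = 0.441852 m3
Total solid + water volume = 0.984429 m3
Air = (1 - 0.984429) * 100 = 1.56%

1.56


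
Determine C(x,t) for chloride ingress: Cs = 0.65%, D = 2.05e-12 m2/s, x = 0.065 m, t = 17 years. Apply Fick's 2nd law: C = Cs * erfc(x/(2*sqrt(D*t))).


t_seconds = 17 * 365.25 * 24 * 3600 = 536479200.0 s
arg = 0.065 / (2 * sqrt(2.05e-12 * 536479200.0))
= 0.98
erfc(0.98) = 0.1658
C = 0.65 * 0.1658 = 0.1077%

0.1077


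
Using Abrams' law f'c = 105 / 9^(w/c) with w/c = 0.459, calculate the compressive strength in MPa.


f'c = 105 / 9^0.459
= 105 / 2.742
= 38.3 MPa

38.3


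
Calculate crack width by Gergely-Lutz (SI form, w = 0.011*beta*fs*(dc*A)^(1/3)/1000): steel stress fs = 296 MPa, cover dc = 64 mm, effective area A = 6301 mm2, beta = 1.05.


w = 0.011 * beta * fs * (dc * A)^(1/3) / 1000
= 0.011 * 1.05 * 296 * (64 * 6301)^(1/3) / 1000
= 0.253 mm

0.253


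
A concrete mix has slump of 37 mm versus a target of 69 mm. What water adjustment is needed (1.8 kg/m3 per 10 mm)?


Difference = 69 - 37 = 32 mm
Water adjustment = 32 * 1.8 / 10 = 5.8 kg/m3

5.8


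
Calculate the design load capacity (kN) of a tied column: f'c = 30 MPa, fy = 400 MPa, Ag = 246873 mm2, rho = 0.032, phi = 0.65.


Ast = rho * Ag = 0.032 * 246873 = 7899.936 mm2
phi*Pn = 0.65 * 0.80 * (0.85 * 30 * (246873 - 7899.936) + 400 * 7899.936) / 1000
= 4811.97 kN

4811.97


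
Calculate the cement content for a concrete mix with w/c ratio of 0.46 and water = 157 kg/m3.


Cement = water / (w/c)
= 157 / 0.46
= 341.3 kg/m3

341.3


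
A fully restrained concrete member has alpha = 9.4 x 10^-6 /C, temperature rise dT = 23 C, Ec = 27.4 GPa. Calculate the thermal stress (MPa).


sigma = alpha * dT * Ec
= 9.4e-6 * 23 * 27.4 * 1000
= 5.924 MPa

5.924


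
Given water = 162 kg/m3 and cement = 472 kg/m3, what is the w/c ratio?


w/c = water / cement
w/c = 162 / 472 = 0.343

0.343


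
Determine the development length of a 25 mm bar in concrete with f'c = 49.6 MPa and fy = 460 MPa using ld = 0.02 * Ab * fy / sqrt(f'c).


Ab = pi * 25^2 / 4 = 490.874 mm2
ld = 0.02 * 490.874 * 460 / sqrt(49.6)
= 641.2 mm

641.2


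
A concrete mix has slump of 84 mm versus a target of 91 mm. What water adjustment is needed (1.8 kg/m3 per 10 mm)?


Difference = 91 - 84 = 7 mm
Water adjustment = 7 * 1.8 / 10 = 1.3 kg/m3

1.3


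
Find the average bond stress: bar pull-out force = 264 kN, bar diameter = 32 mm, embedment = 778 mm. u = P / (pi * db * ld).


u = P / (pi * db * ld)
= 264 * 1000 / (pi * 32 * 778)
= 3.375 MPa

3.375


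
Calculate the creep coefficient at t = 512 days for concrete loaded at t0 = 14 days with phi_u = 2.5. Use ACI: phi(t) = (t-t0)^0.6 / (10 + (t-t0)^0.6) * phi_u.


dt = 512 - 14 = 498
phi = 498^0.6 / (10 + 498^0.6) * 2.5
= 2.015

2.015


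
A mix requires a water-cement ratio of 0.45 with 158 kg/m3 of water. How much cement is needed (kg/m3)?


Cement = water / (w/c)
= 158 / 0.45
= 351.1 kg/m3

351.1


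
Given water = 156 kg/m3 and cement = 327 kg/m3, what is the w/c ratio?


w/c = water / cement
w/c = 156 / 327 = 0.477

0.477


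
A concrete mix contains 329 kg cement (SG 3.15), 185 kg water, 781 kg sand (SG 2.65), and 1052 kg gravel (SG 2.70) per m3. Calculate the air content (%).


Vol cement = 329 / (3.15 * 1000) = 0.104444 m3
Vol water = 185 / 1000 = 0.185 m3
Vol sand = 781 / (2.65 * 1000) = 0.294717 m3
Vol gravel = 1052 / (2.70 * 1000) = 0.38963 m3
Total solid + water volume = 0.973791 m3
Air = (1 - 0.973791) * 100 = 2.62%

2.62


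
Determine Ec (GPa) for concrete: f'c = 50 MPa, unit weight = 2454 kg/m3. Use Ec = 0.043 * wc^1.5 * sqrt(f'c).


Ec = 0.043 * 2454^1.5 * sqrt(50) / 1000
= 36.96 GPa

36.96


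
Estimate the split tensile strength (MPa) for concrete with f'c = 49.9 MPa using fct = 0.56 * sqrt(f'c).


fct = 0.56 * sqrt(49.9)
= 0.56 * 7.064
= 3.956 MPa

3.956


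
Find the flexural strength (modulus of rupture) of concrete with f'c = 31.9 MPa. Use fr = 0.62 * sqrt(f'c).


fr = 0.62 * sqrt(31.9)
= 3.502 MPa

3.502


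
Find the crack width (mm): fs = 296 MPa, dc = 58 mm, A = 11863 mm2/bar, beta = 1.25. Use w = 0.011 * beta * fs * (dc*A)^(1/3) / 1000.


w = 0.011 * beta * fs * (dc * A)^(1/3) / 1000
= 0.011 * 1.25 * 296 * (58 * 11863)^(1/3) / 1000
= 0.359 mm

0.359


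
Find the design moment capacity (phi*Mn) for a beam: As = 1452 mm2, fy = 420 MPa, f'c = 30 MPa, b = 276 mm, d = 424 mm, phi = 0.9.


a = As * fy / (0.85 * f'c * b)
= 1452 * 420 / (0.85 * 30 * 276)
= 86.6496 mm
Mn = As * fy * (d - a/2) / 10^6
= 232.151 kN-m
phi*Mn = 0.9 * 232.151 = 208.94 kN-m

208.94


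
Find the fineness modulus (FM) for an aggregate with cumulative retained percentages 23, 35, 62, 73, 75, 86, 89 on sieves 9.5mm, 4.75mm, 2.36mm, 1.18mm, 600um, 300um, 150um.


FM = sum(cumulative % retained) / 100
= 443 / 100
= 4.43

4.43


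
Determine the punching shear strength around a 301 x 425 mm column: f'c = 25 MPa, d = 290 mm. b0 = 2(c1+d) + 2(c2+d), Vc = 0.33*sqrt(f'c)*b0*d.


b0 = 2*(301 + 290) + 2*(425 + 290) = 2612 mm
Vc = 0.33 * sqrt(25) * 2612 * 290 / 1000
= 1249.84 kN

1249.84


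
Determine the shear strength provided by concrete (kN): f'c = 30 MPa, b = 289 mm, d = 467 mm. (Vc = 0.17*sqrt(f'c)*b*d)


Vc = 0.17 * sqrt(30) * 289 * 467 / 1000
= 125.67 kN

125.67


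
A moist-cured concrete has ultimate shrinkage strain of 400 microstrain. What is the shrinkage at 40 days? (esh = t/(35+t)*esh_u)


esh(40) = 40 / (35 + 40) * 400
= 40 / 75 * 400
= 213.3 microstrain

213.3


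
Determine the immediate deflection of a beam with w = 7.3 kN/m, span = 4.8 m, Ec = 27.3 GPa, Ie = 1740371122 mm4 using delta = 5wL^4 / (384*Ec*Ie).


Convert: L = 4.8 m = 4800 mm, Ec = 27.3 GPa = 27300 MPa
delta = 5 * 7.3 * 4800^4 / (384 * 27300 * 1740371122)
= 1.06 mm

1.06


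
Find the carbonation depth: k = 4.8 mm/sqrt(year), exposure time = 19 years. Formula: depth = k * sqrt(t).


depth = k * sqrt(t)
= 4.8 * sqrt(19)
= 20.92 mm

20.92


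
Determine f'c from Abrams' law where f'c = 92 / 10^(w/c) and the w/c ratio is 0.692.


f'c = 92 / 10^0.692
= 92 / 4.92
= 18.7 MPa

18.7


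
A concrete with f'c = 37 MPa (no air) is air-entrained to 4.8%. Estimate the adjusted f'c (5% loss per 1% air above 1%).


Strength loss = (4.8 - 1) * 5 = 19.0%
f'c = 37 * (1 - 19.0/100)
= 29.97 MPa

29.97


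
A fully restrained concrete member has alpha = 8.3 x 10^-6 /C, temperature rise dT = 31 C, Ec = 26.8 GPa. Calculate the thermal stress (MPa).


sigma = alpha * dT * Ec
= 8.3e-6 * 31 * 26.8 * 1000
= 6.896 MPa

6.896


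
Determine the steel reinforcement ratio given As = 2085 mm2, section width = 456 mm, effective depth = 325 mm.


rho = As / (b * d)
= 2085 / (456 * 325)
= 0.0141

0.0141


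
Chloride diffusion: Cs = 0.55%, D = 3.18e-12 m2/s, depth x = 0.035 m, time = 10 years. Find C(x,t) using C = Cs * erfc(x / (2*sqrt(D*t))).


t_seconds = 10 * 365.25 * 24 * 3600 = 315576000.0 s
arg = 0.035 / (2 * sqrt(3.18e-12 * 315576000.0))
= 0.5524
erfc(0.5524) = 0.4347
C = 0.55 * 0.4347 = 0.2391%

0.2391


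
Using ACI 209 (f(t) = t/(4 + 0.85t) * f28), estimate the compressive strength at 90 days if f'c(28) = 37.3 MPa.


f(90) = 90 / (4 + 0.85 * 90) * 37.3
= 90 / 80.5 * 37.3
= 41.7 MPa

41.7


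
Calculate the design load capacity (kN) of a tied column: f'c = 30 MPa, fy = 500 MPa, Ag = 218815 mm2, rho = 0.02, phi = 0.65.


Ast = rho * Ag = 0.02 * 218815 = 4376.3 mm2
phi*Pn = 0.65 * 0.80 * (0.85 * 30 * (218815 - 4376.3) + 500 * 4376.3) / 1000
= 3981.3 kN

3981.3


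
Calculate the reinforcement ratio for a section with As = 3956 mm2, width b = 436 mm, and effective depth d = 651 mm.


rho = As / (b * d)
= 3956 / (436 * 651)
= 0.0139

0.0139


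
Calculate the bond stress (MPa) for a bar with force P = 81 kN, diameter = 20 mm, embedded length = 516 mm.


u = P / (pi * db * ld)
= 81 * 1000 / (pi * 20 * 516)
= 2.498 MPa

2.498


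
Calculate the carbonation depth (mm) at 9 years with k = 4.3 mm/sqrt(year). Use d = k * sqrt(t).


depth = k * sqrt(t)
= 4.3 * sqrt(9)
= 12.9 mm

12.9


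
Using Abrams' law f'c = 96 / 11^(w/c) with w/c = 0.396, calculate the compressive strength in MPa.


f'c = 96 / 11^0.396
= 96 / 2.585
= 37.14 MPa

37.14


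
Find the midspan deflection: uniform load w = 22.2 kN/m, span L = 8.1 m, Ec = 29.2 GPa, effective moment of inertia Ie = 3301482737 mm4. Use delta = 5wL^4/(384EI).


Convert: L = 8.1 m = 8100 mm, Ec = 29.2 GPa = 29200 MPa
delta = 5 * 22.2 * 8100^4 / (384 * 29200 * 3301482737)
= 12.91 mm

12.91


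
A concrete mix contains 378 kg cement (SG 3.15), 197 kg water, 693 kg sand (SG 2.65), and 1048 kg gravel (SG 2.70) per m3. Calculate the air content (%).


Vol cement = 378 / (3.15 * 1000) = 0.12 m3
Vol water = 197 / 1000 = 0.197 m3
Vol sand = 693 / (2.65 * 1000) = 0.261509 m3
Vol gravel = 1048 / (2.70 * 1000) = 0.388148 m3
Total solid + water volume = 0.966658 m3
Air = (1 - 0.966658) * 100 = 3.33%

3.33


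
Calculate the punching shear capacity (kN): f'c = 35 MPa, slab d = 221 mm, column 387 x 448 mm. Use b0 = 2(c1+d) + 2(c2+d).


b0 = 2*(387 + 221) + 2*(448 + 221) = 2554 mm
Vc = 0.33 * sqrt(35) * 2554 * 221 / 1000
= 1101.95 kN

1101.95


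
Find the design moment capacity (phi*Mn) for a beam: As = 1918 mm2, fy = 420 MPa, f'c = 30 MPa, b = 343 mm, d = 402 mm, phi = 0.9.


a = As * fy / (0.85 * f'c * b)
= 1918 * 420 / (0.85 * 30 * 343)
= 92.1008 mm
Mn = As * fy * (d - a/2) / 10^6
= 286.7387 kN-m
phi*Mn = 0.9 * 286.7387 = 258.06 kN-m

258.06


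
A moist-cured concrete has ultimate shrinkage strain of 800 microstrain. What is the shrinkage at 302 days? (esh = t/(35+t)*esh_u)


esh(302) = 302 / (35 + 302) * 800
= 302 / 337 * 800
= 716.9 microstrain

716.9


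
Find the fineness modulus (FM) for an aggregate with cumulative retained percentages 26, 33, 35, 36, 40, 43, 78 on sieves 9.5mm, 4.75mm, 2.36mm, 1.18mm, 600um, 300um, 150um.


FM = sum(cumulative % retained) / 100
= 291 / 100
= 2.91

2.91


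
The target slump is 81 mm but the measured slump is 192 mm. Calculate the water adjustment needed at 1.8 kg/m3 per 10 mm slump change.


Difference = 81 - 192 = -111 mm
Water adjustment = -111 * 1.8 / 10 = -20.0 kg/m3

-20.0


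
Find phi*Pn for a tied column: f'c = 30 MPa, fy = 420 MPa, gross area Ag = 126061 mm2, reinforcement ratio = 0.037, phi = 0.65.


Ast = rho * Ag = 0.037 * 126061 = 4664.257 mm2
phi*Pn = 0.65 * 0.80 * (0.85 * 30 * (126061 - 4664.257) + 420 * 4664.257) / 1000
= 2628.39 kN

2628.39


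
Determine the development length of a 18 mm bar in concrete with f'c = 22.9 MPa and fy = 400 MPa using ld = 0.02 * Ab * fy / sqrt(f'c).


Ab = pi * 18^2 / 4 = 254.469 mm2
ld = 0.02 * 254.469 * 400 / sqrt(22.9)
= 425.4 mm

425.4


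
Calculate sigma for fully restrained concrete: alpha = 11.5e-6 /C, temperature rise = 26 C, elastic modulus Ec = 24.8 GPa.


sigma = alpha * dT * Ec
= 11.5e-6 * 26 * 24.8 * 1000
= 7.415 MPa

7.415


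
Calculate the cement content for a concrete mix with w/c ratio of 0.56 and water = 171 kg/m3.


Cement = water / (w/c)
= 171 / 0.56
= 305.4 kg/m3

305.4


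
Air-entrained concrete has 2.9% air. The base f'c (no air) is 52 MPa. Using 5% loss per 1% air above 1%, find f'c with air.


Strength loss = (2.9 - 1) * 5 = 9.5%
f'c = 52 * (1 - 9.5/100)
= 47.06 MPa

47.06


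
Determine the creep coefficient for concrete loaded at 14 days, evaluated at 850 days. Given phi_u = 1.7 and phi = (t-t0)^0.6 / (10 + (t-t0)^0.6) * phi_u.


dt = 850 - 14 = 836
phi = 836^0.6 / (10 + 836^0.6) * 1.7
= 1.445

1.445


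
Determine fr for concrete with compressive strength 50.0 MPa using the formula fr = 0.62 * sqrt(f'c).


fr = 0.62 * sqrt(50.0)
= 4.384 MPa

4.384


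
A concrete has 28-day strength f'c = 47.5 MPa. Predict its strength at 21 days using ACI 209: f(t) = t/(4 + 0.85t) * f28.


f(21) = 21 / (4 + 0.85 * 21) * 47.5
= 21 / 21.85 * 47.5
= 45.65 MPa

45.65


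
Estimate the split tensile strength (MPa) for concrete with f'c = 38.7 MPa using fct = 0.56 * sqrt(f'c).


fct = 0.56 * sqrt(38.7)
= 0.56 * 6.221
= 3.484 MPa

3.484


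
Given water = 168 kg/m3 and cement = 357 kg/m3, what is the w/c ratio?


w/c = water / cement
w/c = 168 / 357 = 0.471

0.471


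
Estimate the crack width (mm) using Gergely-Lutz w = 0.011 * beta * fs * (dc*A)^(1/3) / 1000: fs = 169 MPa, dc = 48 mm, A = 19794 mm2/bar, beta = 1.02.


w = 0.011 * beta * fs * (dc * A)^(1/3) / 1000
= 0.011 * 1.02 * 169 * (48 * 19794)^(1/3) / 1000
= 0.186 mm

0.186


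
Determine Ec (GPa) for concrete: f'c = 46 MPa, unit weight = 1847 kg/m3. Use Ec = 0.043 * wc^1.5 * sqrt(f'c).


Ec = 0.043 * 1847^1.5 * sqrt(46) / 1000
= 23.15 GPa

23.15


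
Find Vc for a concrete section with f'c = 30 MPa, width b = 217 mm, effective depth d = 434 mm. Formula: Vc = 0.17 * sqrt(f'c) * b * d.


Vc = 0.17 * sqrt(30) * 217 * 434 / 1000
= 87.69 kN

87.69


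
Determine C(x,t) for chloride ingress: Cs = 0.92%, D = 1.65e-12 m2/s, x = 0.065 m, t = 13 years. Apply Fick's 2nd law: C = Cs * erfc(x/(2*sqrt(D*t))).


t_seconds = 13 * 365.25 * 24 * 3600 = 410248800.0 s
arg = 0.065 / (2 * sqrt(1.65e-12 * 410248800.0))
= 1.2492
erfc(1.2492) = 0.0773
C = 0.92 * 0.0773 = 0.0711%

0.0711


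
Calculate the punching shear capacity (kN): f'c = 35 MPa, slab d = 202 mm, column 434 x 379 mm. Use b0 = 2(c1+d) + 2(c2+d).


b0 = 2*(434 + 202) + 2*(379 + 202) = 2434 mm
Vc = 0.33 * sqrt(35) * 2434 * 202 / 1000
= 959.89 kN

959.89


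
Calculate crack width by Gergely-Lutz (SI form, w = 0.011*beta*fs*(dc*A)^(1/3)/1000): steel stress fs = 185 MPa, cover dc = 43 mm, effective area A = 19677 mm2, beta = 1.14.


w = 0.011 * beta * fs * (dc * A)^(1/3) / 1000
= 0.011 * 1.14 * 185 * (43 * 19677)^(1/3) / 1000
= 0.219 mm

0.219


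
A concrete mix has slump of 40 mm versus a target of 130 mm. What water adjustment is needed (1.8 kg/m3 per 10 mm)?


Difference = 130 - 40 = 90 mm
Water adjustment = 90 * 1.8 / 10 = 16.2 kg/m3

16.2


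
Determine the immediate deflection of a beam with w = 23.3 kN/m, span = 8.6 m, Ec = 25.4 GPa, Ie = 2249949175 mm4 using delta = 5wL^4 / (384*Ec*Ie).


Convert: L = 8.6 m = 8600 mm, Ec = 25.4 GPa = 25400 MPa
delta = 5 * 23.3 * 8600^4 / (384 * 25400 * 2249949175)
= 29.04 mm

29.04


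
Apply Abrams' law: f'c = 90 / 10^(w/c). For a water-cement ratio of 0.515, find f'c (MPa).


f'c = 90 / 10^0.515
= 90 / 3.273
= 27.49 MPa

27.49


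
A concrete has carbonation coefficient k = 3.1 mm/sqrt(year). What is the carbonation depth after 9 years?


depth = k * sqrt(t)
= 3.1 * sqrt(9)
= 9.3 mm

9.3


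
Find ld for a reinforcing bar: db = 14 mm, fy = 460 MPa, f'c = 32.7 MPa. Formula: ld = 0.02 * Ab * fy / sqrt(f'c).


Ab = pi * 14^2 / 4 = 153.938 mm2
ld = 0.02 * 153.938 * 460 / sqrt(32.7)
= 247.7 mm

247.7


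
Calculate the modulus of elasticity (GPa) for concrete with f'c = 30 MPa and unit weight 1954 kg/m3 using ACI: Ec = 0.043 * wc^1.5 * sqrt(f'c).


Ec = 0.043 * 1954^1.5 * sqrt(30) / 1000
= 20.34 GPa

20.34


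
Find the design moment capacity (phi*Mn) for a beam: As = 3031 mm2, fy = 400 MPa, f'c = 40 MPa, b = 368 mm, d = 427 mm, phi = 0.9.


a = As * fy / (0.85 * f'c * b)
= 3031 * 400 / (0.85 * 40 * 368)
= 96.899 mm
Mn = As * fy * (d - a/2) / 10^6
= 458.9546 kN-m
phi*Mn = 0.9 * 458.9546 = 413.06 kN-m

413.06


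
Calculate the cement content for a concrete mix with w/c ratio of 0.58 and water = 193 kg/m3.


Cement = water / (w/c)
= 193 / 0.58
= 332.8 kg/m3

332.8


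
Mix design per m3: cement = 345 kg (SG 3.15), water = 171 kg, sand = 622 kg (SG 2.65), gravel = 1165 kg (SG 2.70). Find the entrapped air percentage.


Vol cement = 345 / (3.15 * 1000) = 0.109524 m3
Vol water = 171 / 1000 = 0.171 m3
Vol sand = 622 / (2.65 * 1000) = 0.234717 m3
Vol gravel = 1165 / (2.70 * 1000) = 0.431481 m3
Total solid + water volume = 0.946722 m3
Air = (1 - 0.946722) * 100 = 5.33%

5.33


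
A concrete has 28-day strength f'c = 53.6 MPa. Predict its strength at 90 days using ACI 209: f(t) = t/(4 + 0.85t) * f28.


f(90) = 90 / (4 + 0.85 * 90) * 53.6
= 90 / 80.5 * 53.6
= 59.93 MPa

59.93


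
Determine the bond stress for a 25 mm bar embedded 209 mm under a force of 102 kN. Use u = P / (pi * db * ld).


u = P / (pi * db * ld)
= 102 * 1000 / (pi * 25 * 209)
= 6.214 MPa

6.214


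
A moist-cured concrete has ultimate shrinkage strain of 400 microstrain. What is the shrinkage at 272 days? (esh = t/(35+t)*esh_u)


esh(272) = 272 / (35 + 272) * 400
= 272 / 307 * 400
= 354.4 microstrain

354.4


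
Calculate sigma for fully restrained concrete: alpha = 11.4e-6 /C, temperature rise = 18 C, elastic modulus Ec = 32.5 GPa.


sigma = alpha * dT * Ec
= 11.4e-6 * 18 * 32.5 * 1000
= 6.669 MPa

6.669


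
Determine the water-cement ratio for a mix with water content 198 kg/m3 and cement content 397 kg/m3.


w/c = water / cement
w/c = 198 / 397 = 0.499

0.499


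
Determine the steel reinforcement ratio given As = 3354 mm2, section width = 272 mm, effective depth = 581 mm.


rho = As / (b * d)
= 3354 / (272 * 581)
= 0.0212

0.0212


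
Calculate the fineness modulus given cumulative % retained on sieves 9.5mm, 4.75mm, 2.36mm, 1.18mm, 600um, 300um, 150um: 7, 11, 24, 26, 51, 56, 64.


FM = sum(cumulative % retained) / 100
= 239 / 100
= 2.39

2.39


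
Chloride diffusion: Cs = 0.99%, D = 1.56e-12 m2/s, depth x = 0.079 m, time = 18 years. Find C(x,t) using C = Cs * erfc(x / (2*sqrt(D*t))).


t_seconds = 18 * 365.25 * 24 * 3600 = 568036800.0 s
arg = 0.079 / (2 * sqrt(1.56e-12 * 568036800.0))
= 1.3269
erfc(1.3269) = 0.0606
C = 0.99 * 0.0606 = 0.06%

0.06


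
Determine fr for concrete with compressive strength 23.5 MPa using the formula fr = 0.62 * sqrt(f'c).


fr = 0.62 * sqrt(23.5)
= 3.006 MPa

3.006


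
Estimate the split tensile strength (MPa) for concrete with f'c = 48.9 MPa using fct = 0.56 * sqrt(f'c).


fct = 0.56 * sqrt(48.9)
= 0.56 * 6.993
= 3.916 MPa

3.916


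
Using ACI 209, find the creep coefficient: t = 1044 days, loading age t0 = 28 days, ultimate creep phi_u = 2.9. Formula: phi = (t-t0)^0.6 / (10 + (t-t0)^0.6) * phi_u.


dt = 1044 - 28 = 1016
phi = 1016^0.6 / (10 + 1016^0.6) * 2.9
= 2.507

2.507


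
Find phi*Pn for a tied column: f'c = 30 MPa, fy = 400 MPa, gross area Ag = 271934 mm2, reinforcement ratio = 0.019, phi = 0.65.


Ast = rho * Ag = 0.019 * 271934 = 5166.746 mm2
phi*Pn = 0.65 * 0.80 * (0.85 * 30 * (271934 - 5166.746) + 400 * 5166.746) / 1000
= 4612.02 kN

4612.02
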